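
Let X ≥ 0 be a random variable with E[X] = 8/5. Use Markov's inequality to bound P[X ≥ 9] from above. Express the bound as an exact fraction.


μ = E[X] = 8/5, a = 9.
Markov: P[X ≥ 9] ≤ μ/a = (8/5)/9 = 8/45.
Numerically: ≈ 0.1778.
(Since a = 9 > μ = 1.6000, the bound 8/45 is < 1 and informative.)

P[X ≥ 9] ≤ 8/45 ≈ 0.1778.


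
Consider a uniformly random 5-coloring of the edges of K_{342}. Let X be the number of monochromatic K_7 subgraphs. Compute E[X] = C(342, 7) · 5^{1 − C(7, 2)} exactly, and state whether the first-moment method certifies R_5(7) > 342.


E[X] = C(342, 7) · 5^{1 − 21} = 102073837467888 · 5^{−20} = 102073837467888/95367431640625.
As a reduced fraction: E[X] = 102073837467888/95367431640625 ≈ 1.070322.
Is E[X] < 1? NO.
Since E[X] ≥ 1, the first-moment bound is inconclusive at n = 342; it does NOT by itself certify R_5(7) > 342.

E[X] = 102073837467888/95367431640625 ≈ 1.070322; E[X] ≥ 1; first-moment method inconclusive here.


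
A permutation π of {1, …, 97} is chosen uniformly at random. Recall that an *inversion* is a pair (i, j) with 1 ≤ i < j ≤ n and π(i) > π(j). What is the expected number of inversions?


Write X = Σ X_I over the C(97, 2) = 4656 pairs i < j, with X_I the indicator of one inversion.
There are 4656 indicators.
For each fixed pair i < j, the values π(i) and π(j) are two distinct elements of {1, …, 97} in uniformly random order; by symmetry P[π(i) > π(j)] = 1/2.
By linearity: E[X] = 4656 · (1/2) = C(97, 2) · (1/2) = 4656/2 = 2328 ≈ 2328.0000.

E[X] = 2328 = 2328.0000.


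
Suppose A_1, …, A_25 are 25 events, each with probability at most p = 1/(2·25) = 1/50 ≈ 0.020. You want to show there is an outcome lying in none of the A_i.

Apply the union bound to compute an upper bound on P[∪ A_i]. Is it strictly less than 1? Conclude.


Union bound: P[∪_{i=1}^{25} A_i] ≤ Σ_i P[A_i] ≤ 25·p = 25·(1/50) = 1/2.
Numerically: 1/2 ≈ 0.500.
Is 1/2 < 1? YES.
Since P[∪ A_i] ≤ 1/2 < 1, the complement has P[∩ A_i^c] ≥ 1 − 1/2 = 1/2 > 0, so some outcome avoids every A_i.

25·p = 1/2 ≈ 0.500; existence CERTIFIED by the union bound.


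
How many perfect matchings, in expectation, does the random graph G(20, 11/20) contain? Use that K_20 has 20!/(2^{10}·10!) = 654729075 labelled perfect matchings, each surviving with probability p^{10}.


K_20 has 20!/(2^{10}·10!) = 654729075 labelled perfect matchings.
For each such perfect matching H, let X_H = 1 if all 10 edges of H are present in G. Then P[X_H = 1] = p^{10} = (11/20)^{10} = 25937424601/10240000000000.
By linearity: E[X] = Σ_H E[X_H] = 654729075 · p^{10} = 654729075 · 25937424601/10240000000000 = 679279440675798963/409600000000.
Numerically: E[X] ≈ 1.6584e+06.

E[X] = 654729075 · (11/20)^{10} = 679279440675798963/409600000000 ≈ 1.6584e+06.


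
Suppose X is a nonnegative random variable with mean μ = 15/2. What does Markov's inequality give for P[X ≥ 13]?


μ = E[X] = 15/2, a = 13.
Markov: P[X ≥ 13] ≤ μ/a = (15/2)/13 = 15/26.
Numerically: ≈ 0.5769.
(Since a = 13 > μ = 7.5000, the bound 15/26 is < 1 and informative.)

P[X ≥ 13] ≤ 15/26 ≈ 0.5769.


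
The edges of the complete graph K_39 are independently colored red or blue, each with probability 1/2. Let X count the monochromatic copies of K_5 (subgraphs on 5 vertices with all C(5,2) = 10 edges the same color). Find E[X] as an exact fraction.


Let X = Σ_S X_S over the C(39, 5) = 575757 subsets S of size 5, where X_S = 1 if the K_5 on S is monochromatic.
For a fixed S, the K_5 on S has C(5, 2) = 10 edges. P[all 10 edges red] = (1/2)^10, and likewise for blue, so P[monochromatic] = 2·(1/2)^10 = 2^{1 − 10} = 1/512.
By linearity of expectation: E[X] = C(39, 5) · 2^{1 − 10} = 575757 · 1/512 = 575757/512.
Numerically: E[X] ≈ 1124.52539.

E[X] = C(39,5)·2^(1−C(5,2)) = 575757/512 ≈ 1124.52539.


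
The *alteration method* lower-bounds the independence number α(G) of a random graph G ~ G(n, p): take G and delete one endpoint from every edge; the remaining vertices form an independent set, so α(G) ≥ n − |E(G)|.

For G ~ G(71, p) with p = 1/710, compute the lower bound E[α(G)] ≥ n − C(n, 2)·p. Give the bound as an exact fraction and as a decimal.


E[|E(G)|] = C(71, 2)·p = 2485 · (1/710) = 7/2.
E[α(G)] ≥ n − E[|E(G)|] = 71 − 7/2 = 135/2.
Numerically: ≈ 67.50000.
(This is only a lower bound; the true E[α(G)] may be larger.)

E[α(G)] ≥ 135/2 ≈ 67.50000.


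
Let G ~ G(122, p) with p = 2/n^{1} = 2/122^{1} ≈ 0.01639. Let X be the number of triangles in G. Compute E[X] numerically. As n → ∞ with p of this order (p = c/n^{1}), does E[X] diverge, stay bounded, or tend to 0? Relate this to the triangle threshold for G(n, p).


Number of potential triangles: C(122, 3) = 295240.
Each occurs with probability p³ ≈ (0.01639)³ ≈ 4.405655e-06.
By linearity: E[X] = C(122, 3)·p³ ≈ 295240 · 4.405655e-06 ≈ 1.3007.
Here α = 1, so p = 2/n is exactly at the triangle threshold p ~ 1/n. Asymptotically E[X] → c³/6 = 2³/6 = 4/3 ≈ 1.3333, a bounded constant. In this regime the triangle count is asymptotically Poisson(c³/6).

E[X] ≈ 1.3007; in regime p = Θ(1/n^{1}) E[X] stays bounded (at the triangle threshold p ~ 1/n).


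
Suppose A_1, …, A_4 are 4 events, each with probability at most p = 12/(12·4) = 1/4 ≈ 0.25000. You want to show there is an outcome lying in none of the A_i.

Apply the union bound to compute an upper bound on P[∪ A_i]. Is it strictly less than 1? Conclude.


Union bound: P[∪_{i=1}^{4} A_i] ≤ Σ_i P[A_i] ≤ 4·p = 4·(1/4) = 1.
Numerically: 1 ≈ 1.00000.
Is 1 < 1? NO.
Since the bound 1 is ≥ 1, the union bound is uninformative here; it does NOT by itself certify existence.

4·p = 1 ≈ 1.00000; existence NOT certified by the union bound.


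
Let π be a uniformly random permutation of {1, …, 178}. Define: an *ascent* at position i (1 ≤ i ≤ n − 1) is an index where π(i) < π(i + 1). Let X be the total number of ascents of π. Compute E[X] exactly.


Write X = Σ X_I over i = 1, …, 177, with X_I the indicator of one ascent.
There are 177 indicators.
For each fixed i, the pair (π(i), π(i+1)) is a uniformly random ordered pair of distinct values from {1, …, 178}; by symmetry P[π(i) < π(i+1)] = 1/2.
By linearity: E[X] = 177 · (1/2) = (178 − 1) · (1/2) = 177/2 ≈ 88.50000.

E[X] = 177/2 = 88.50000.


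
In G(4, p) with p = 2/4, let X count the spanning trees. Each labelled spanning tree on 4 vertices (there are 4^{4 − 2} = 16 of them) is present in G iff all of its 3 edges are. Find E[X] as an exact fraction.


K_4 has 4^{4 − 2} = 16 labelled spanning trees.
For each such spanning tree H, let X_H = 1 if all 3 edges of H are present in G. Then P[X_H = 1] = p^{3} = (1/2)^{3} = 1/8.
By linearity: E[X] = Σ_H E[X_H] = 16 · p^{3} = 16 · 1/8 = 2.
Numerically: E[X] ≈ 2.

E[X] = 16 · (1/2)^{3} = 2 ≈ 2.


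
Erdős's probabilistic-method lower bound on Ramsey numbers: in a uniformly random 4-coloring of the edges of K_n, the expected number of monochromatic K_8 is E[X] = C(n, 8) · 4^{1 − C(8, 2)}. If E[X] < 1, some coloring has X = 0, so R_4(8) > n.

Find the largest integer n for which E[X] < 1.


We need C(n, 8) · 4^{1 − 28} < 1, i.e. C(n, 8) < 4^{28 − 1} = 18014398509481984.
Check values of n near the boundary:
  n = 406: C(406, 8) = 17082453897995850; 17082453897995850 < 18014398509481984? YES
  n = 407: C(407, 8) = 17424959239309050; 17424959239309050 < 18014398509481984? YES
  n = 408: C(408, 8) = 17773458424095231; 17773458424095231 < 18014398509481984? YES
  n = 409: C(409, 8) = 18128041135797879; 18128041135797879 < 18014398509481984? NO
  n = 410: C(410, 8) = 18488798173326195; 18488798173326195 < 18014398509481984? NO
  n = 411: C(411, 8) = 18855821462126715; 18855821462126715 < 18014398509481984? NO
The largest n with C(n, 8) < 18014398509481984 is n = 408 (where E[X] = 17773458424095231/18014398509481984 ≈ 0.987). Hence R_4(8) > 408, i.e. R_4(8) ≥ 409.

Largest n = 408; hence R_4(8) > 408.


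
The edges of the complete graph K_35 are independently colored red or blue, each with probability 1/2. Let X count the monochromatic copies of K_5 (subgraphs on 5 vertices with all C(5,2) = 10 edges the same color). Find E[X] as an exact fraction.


Let X = Σ_S X_S over the C(35, 5) = 324632 subsets S of size 5, where X_S = 1 if the K_5 on S is monochromatic.
For a fixed S, the K_5 on S has C(5, 2) = 10 edges. P[all 10 edges red] = (1/2)^10, and likewise for blue, so P[monochromatic] = 2·(1/2)^10 = 2^{1 − 10} = 1/512.
By linearity of expectation: E[X] = C(35, 5) · 2^{1 − 10} = 324632 · 1/512 = 40579/64.
Numerically: E[X] ≈ 634.0469.

E[X] = C(35,5)·2^(1−C(5,2)) = 40579/64 ≈ 634.0469.


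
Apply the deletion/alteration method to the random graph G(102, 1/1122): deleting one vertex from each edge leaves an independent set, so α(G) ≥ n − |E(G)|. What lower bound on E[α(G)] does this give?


E[|E(G)|] = C(102, 2)·p = 5151 · (1/1122) = 101/22.
E[α(G)] ≥ n − E[|E(G)|] = 102 − 101/22 = 2143/22.
Numerically: ≈ 97.409091.
(This is only a lower bound; the true E[α(G)] may be larger.)

E[α(G)] ≥ 2143/22 ≈ 97.409091.


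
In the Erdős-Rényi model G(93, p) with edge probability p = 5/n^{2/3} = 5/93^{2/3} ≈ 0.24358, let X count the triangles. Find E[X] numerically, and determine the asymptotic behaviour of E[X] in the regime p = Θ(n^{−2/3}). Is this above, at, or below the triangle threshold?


Number of potential triangles: C(93, 3) = 129766.
Each occurs with probability p³ ≈ (0.24358)³ ≈ 1.4452538e-02.
By linearity: E[X] = C(93, 3)·p³ ≈ 129766 · 1.4452538e-02 ≈ 1875.44803.
Since α = 2/3 < 1, p = c/n^{2/3} ≫ 1/n is above the triangle threshold p ~ 1/n. Asymptotically E[X] ~ (c³/6)·n^{3(1−α)} = (5³/6)·n^{1} → ∞; triangles are abundant w.h.p.

E[X] ≈ 1875.44803; in regime p = Θ(1/n^{2/3}) E[X] diverges (above the triangle threshold p ~ 1/n).


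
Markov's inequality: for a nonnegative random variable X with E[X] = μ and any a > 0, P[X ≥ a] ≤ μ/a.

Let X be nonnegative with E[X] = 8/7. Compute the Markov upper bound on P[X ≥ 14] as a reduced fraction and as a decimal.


μ = E[X] = 8/7, a = 14.
Markov: P[X ≥ 14] ≤ μ/a = (8/7)/14 = 4/49.
Numerically: ≈ 0.081633.
(Since a = 14 > μ = 1.142857, the bound 4/49 is < 1 and informative.)

P[X ≥ 14] ≤ 4/49 ≈ 0.081633.


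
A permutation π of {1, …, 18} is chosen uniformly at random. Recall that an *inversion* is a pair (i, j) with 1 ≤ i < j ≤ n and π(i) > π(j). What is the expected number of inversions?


Write X = Σ X_I over the C(18, 2) = 153 pairs i < j, with X_I the indicator of one inversion.
There are 153 indicators.
For each fixed pair i < j, the values π(i) and π(j) are two distinct elements of {1, …, 18} in uniformly random order; by symmetry P[π(i) > π(j)] = 1/2.
By linearity: E[X] = 153 · (1/2) = C(18, 2) · (1/2) = 153/2 = 153/2 ≈ 76.50000.

E[X] = 153/2 = 76.50000.


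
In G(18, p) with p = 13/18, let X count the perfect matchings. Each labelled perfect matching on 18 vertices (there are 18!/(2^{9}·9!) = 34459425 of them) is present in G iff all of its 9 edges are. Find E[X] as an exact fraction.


K_18 has 18!/(2^{9}·9!) = 34459425 labelled perfect matchings.
For each such perfect matching H, let X_H = 1 if all 9 edges of H are present in G. Then P[X_H = 1] = p^{9} = (13/18)^{9} = 10604499373/198359290368.
By linearity: E[X] = Σ_H E[X_H] = 34459425 · p^{9} = 34459425 · 10604499373/198359290368 = 4511419145758525/2448880128.
Numerically: E[X] ≈ 1.842e+06.

E[X] = 34459425 · (13/18)^{9} = 4511419145758525/2448880128 ≈ 1.842e+06.


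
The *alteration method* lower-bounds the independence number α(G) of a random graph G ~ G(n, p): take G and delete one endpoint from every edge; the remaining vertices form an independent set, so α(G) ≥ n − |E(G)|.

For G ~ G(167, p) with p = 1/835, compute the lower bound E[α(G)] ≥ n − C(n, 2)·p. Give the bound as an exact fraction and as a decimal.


E[|E(G)|] = C(167, 2)·p = 13861 · (1/835) = 83/5.
E[α(G)] ≥ n − E[|E(G)|] = 167 − 83/5 = 752/5.
Numerically: ≈ 150.400000.
(This is only a lower bound; the true E[α(G)] may be larger.)

E[α(G)] ≥ 752/5 ≈ 150.400000.


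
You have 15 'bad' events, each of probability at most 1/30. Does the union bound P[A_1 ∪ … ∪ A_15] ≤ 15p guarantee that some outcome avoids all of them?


Union bound: P[∪_{i=1}^{15} A_i] ≤ Σ_i P[A_i] ≤ 15·p = 15·(1/30) = 1/2.
Numerically: 1/2 ≈ 0.500000.
Is 1/2 < 1? YES.
Since P[∪ A_i] ≤ 1/2 < 1, the complement has P[∩ A_i^c] ≥ 1 − 1/2 = 1/2 > 0, so some outcome avoids every A_i.

15·p = 1/2 ≈ 0.500000; existence CERTIFIED by the union bound.


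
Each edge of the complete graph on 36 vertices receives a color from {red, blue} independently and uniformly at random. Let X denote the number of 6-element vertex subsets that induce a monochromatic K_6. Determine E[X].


Let X = Σ_S X_S over the C(36, 6) = 1947792 subsets S of size 6, where X_S = 1 if the K_6 on S is monochromatic.
For a fixed S, the K_6 on S has C(6, 2) = 15 edges. P[all 15 edges red] = (1/2)^15, and likewise for blue, so P[monochromatic] = 2·(1/2)^15 = 2^{1 − 15} = 1/16384.
By linearity of expectation: E[X] = C(36, 6) · 2^{1 − 15} = 1947792 · 1/16384 = 121737/1024.
Numerically: E[X] ≈ 118.883789.

E[X] = C(36,6)·2^(1−C(6,2)) = 121737/1024 ≈ 118.883789.


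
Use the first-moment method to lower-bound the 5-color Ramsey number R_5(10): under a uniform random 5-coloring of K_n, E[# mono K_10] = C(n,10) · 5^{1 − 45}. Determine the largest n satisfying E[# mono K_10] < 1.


We need C(n, 10) · 5^{1 − 45} < 1, i.e. C(n, 10) < 5^{45 − 1} = 5684341886080801486968994140625.
Check values of n near the boundary:
  n = 5391: C(5391, 10) = 5666344714787188828795213697883; 5666344714787188828795213697883 < 5684341886080801486968994140625? YES
  n = 5392: C(5392, 10) = 5676873040158402483252283957448; 5676873040158402483252283957448 < 5684341886080801486968994140625? YES
  n = 5393: C(5393, 10) = 5687418968154238267170642278008; 5687418968154238267170642278008 < 5684341886080801486968994140625? NO
  n = 5394: C(5394, 10) = 5697982524930156243149785372878; 5697982524930156243149785372878 < 5684341886080801486968994140625? NO
  n = 5395: C(5395, 10) = 5708563736675616143322765475706; 5708563736675616143322765475706 < 5684341886080801486968994140625? NO
The largest n with C(n, 10) < 5684341886080801486968994140625 is n = 5392 (where E[X] = 5676873040158402483252283957448/5684341886080801486968994140625 ≈ 0.99869). Hence R_5(10) > 5392, i.e. R_5(10) ≥ 5393.

Largest n = 5392; hence R_5(10) > 5392.


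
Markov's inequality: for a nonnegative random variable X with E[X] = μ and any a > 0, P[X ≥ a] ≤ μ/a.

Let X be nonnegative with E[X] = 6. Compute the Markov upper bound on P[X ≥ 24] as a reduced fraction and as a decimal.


μ = E[X] = 6, a = 24.
Markov: P[X ≥ 24] ≤ μ/a = (6)/24 = 1/4.
Numerically: ≈ 0.25000.
(Since a = 24 > μ = 6.00000, the bound 1/4 is < 1 and informative.)

P[X ≥ 24] ≤ 1/4 ≈ 0.25000.


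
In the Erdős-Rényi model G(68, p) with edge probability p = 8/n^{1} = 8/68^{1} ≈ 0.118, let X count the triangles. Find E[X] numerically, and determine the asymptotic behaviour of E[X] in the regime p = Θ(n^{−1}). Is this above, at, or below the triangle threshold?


Number of potential triangles: C(68, 3) = 50116.
Each occurs with probability p³ ≈ (0.118)³ ≈ 1.62833e-03.
By linearity: E[X] = C(68, 3)·p³ ≈ 50116 · 1.62833e-03 ≈ 81.606.
Here α = 1, so p = 8/n is exactly at the triangle threshold p ~ 1/n. Asymptotically E[X] → c³/6 = 8³/6 = 256/3 ≈ 85.333, a bounded constant. In this regime the triangle count is asymptotically Poisson(c³/6).

E[X] ≈ 81.606; in regime p = Θ(1/n^{1}) E[X] stays bounded (at the triangle threshold p ~ 1/n).


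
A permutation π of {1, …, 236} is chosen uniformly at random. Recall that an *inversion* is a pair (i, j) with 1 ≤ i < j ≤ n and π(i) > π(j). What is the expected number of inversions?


Write X = Σ X_I over the C(236, 2) = 27730 pairs i < j, with X_I the indicator of one inversion.
There are 27730 indicators.
For each fixed pair i < j, the values π(i) and π(j) are two distinct elements of {1, …, 236} in uniformly random order; by symmetry P[π(i) > π(j)] = 1/2.
By linearity: E[X] = 27730 · (1/2) = C(236, 2) · (1/2) = 27730/2 = 13865 ≈ 13865.000000.

E[X] = 13865 = 13865.000000.


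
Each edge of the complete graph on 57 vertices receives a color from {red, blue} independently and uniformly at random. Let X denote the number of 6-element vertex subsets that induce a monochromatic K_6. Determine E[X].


Let X = Σ_S X_S over the C(57, 6) = 36288252 subsets S of size 6, where X_S = 1 if the K_6 on S is monochromatic.
For a fixed S, the K_6 on S has C(6, 2) = 15 edges. P[all 15 edges red] = (1/2)^15, and likewise for blue, so P[monochromatic] = 2·(1/2)^15 = 2^{1 − 15} = 1/16384.
By linearity: E[X] = C(57, 6) · 2^{1 − 15} = 36288252 · 1/16384 = 9072063/4096.
Numerically: E[X] ≈ 2214.8591.

E[X] = C(57,6)·2^(1−C(6,2)) = 9072063/4096 ≈ 2214.8591.


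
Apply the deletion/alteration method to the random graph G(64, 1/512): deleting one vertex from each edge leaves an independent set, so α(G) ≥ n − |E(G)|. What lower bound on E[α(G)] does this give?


E[|E(G)|] = C(64, 2)·p = 2016 · (1/512) = 63/16.
E[α(G)] ≥ n − E[|E(G)|] = 64 − 63/16 = 961/16.
Numerically: ≈ 60.062.
(This is only a lower bound; the true E[α(G)] may be larger.)

E[α(G)] ≥ 961/16 ≈ 60.062.


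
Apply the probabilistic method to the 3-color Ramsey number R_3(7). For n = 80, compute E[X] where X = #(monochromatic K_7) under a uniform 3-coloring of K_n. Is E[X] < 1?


E[X] = C(80, 7) · 3^{1 − 21} = 3176716400 · 3^{−20} = 3176716400/3486784401.
As a reduced fraction: E[X] = 3176716400/3486784401 ≈ 0.911.
Is E[X] < 1? YES.
Since E[X] < 1, there exists a 3-coloring of K_{80} with no monochromatic K_7; hence R_3(7) > 80.

E[X] = 3176716400/3486784401 ≈ 0.911; E[X] < 1, so R_3(7) > 80.


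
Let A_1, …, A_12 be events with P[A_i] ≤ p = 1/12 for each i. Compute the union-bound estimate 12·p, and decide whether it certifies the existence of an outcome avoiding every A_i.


Union bound: P[∪_{i=1}^{12} A_i] ≤ Σ_i P[A_i] ≤ 12·p = 12·(1/12) = 1.
Numerically: 1 ≈ 1.00000.
Is 1 < 1? NO.
Since the bound 1 is ≥ 1, the union bound is uninformative here; it does NOT by itself certify existence.

12·p = 1 ≈ 1.00000; existence NOT certified by the union bound.


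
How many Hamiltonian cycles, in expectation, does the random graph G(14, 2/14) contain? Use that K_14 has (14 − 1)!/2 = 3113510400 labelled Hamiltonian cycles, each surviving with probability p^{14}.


K_14 has (14 − 1)!/2 = 3113510400 labelled Hamiltonian cycles.
For each such Hamiltonian cycle H, let X_H = 1 if all 14 edges of H are present in G. Then P[X_H = 1] = p^{14} = (1/7)^{14} = 1/678223072849.
By linearity of expectation: E[X] = Σ_H E[X_H] = 3113510400 · p^{14} = 3113510400 · 1/678223072849 = 444787200/96889010407.
Numerically: E[X] ≈ 0.0045907.

E[X] = 3113510400 · (1/7)^{14} = 444787200/96889010407 ≈ 0.0045907.


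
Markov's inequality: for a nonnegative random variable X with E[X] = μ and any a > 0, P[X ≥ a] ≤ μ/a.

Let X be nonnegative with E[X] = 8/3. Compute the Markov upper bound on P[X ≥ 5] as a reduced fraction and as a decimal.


μ = E[X] = 8/3, a = 5.
Markov: P[X ≥ 5] ≤ μ/a = (8/3)/5 = 8/15.
Numerically: ≈ 0.5333.
(Since a = 5 > μ = 2.6667, the bound 8/15 is < 1 and informative.)

P[X ≥ 5] ≤ 8/15 ≈ 0.5333.


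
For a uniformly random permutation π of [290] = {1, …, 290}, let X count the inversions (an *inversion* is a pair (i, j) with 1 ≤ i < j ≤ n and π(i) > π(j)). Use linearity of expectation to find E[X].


Write X = Σ X_I over the C(290, 2) = 41905 pairs i < j, with X_I the indicator of one inversion.
There are 41905 indicators.
For each fixed pair i < j, the values π(i) and π(j) are two distinct elements of {1, …, 290} in uniformly random order; by symmetry P[π(i) > π(j)] = 1/2.
By linearity: E[X] = 41905 · (1/2) = C(290, 2) · (1/2) = 41905/2 = 41905/2 ≈ 20952.500000.

E[X] = 41905/2 = 20952.500000.


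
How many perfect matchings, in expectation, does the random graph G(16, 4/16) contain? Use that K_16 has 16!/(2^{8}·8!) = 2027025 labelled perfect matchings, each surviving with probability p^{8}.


K_16 has 16!/(2^{8}·8!) = 2027025 labelled perfect matchings.
For each such perfect matching H, let X_H = 1 if all 8 edges of H are present in G. Then P[X_H = 1] = p^{8} = (1/4)^{8} = 1/65536.
Summing the indicators: E[X] = Σ_H E[X_H] = 2027025 · p^{8} = 2027025 · 1/65536 = 2027025/65536.
Numerically: E[X] ≈ 30.9.

E[X] = 2027025 · (1/4)^{8} = 2027025/65536 ≈ 30.9.


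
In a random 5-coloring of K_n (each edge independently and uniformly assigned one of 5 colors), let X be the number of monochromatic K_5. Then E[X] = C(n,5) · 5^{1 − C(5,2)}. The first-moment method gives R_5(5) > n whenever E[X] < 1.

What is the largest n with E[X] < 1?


We need C(n, 5) · 5^{1 − 10} < 1, i.e. C(n, 5) < 5^{10 − 1} = 1953125.
Check values of n near the boundary:
  n = 43: C(43, 5) = 962598; 962598 < 1953125? YES
  n = 44: C(44, 5) = 1086008; 1086008 < 1953125? YES
  n = 45: C(45, 5) = 1221759; 1221759 < 1953125? YES
  n = 46: C(46, 5) = 1370754; 1370754 < 1953125? YES
  n = 47: C(47, 5) = 1533939; 1533939 < 1953125? YES
  n = 48: C(48, 5) = 1712304; 1712304 < 1953125? YES
  n = 49: C(49, 5) = 1906884; 1906884 < 1953125? YES
  n = 50: C(50, 5) = 2118760; 2118760 < 1953125? NO
The largest n with C(n, 5) < 1953125 is n = 49 (where E[X] = 1906884/1953125 ≈ 0.9763246). Hence R_5(5) > 49, i.e. R_5(5) ≥ 50.

Largest n = 49; hence R_5(5) > 49.


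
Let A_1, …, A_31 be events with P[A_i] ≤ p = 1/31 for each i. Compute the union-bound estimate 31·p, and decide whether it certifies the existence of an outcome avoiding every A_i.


Union bound: P[∪_{i=1}^{31} A_i] ≤ Σ_i P[A_i] ≤ 31·p = 31·(1/31) = 1.
Numerically: 1 ≈ 1.0000.
Is 1 < 1? NO.
Since the bound 1 is ≥ 1, the union bound is uninformative here; it does NOT by itself certify existence.

31·p = 1 ≈ 1.0000; existence NOT certified by the union bound.


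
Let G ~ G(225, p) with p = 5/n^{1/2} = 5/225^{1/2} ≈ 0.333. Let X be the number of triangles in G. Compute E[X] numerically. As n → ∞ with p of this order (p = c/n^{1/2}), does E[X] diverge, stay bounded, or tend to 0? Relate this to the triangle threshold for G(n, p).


Number of potential triangles: C(225, 3) = 1873200.
Each occurs with probability p³ ≈ (0.333)³ ≈ 3.70370e-02.
By linearity: E[X] = C(225, 3)·p³ ≈ 1873200 · 3.70370e-02 ≈ 69377.778.
Since α = 1/2 < 1, p = c/n^{1/2} ≫ 1/n is above the triangle threshold p ~ 1/n. Asymptotically E[X] ~ (c³/6)·n^{3(1−α)} = (5³/6)·n^{1.5} → ∞; triangles are abundant w.h.p.

E[X] ≈ 69377.778; in regime p = Θ(1/n^{1/2}) E[X] diverges (above the triangle threshold p ~ 1/n).


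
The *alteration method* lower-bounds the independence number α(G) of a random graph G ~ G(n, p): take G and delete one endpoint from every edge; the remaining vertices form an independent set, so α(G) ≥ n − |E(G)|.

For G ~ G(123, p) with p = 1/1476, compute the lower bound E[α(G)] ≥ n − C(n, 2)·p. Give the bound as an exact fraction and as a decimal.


E[|E(G)|] = C(123, 2)·p = 7503 · (1/1476) = 61/12.
E[α(G)] ≥ n − E[|E(G)|] = 123 − 61/12 = 1415/12.
Numerically: ≈ 117.917.
(This is only a lower bound; the true E[α(G)] may be larger.)

E[α(G)] ≥ 1415/12 ≈ 117.917.


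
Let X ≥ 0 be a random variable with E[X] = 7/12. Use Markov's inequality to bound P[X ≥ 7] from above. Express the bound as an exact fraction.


μ = E[X] = 7/12, a = 7.
Markov: P[X ≥ 7] ≤ μ/a = (7/12)/7 = 1/12.
Numerically: ≈ 0.08333.
(Since a = 7 > μ = 0.58333, the bound 1/12 is < 1 and informative.)

P[X ≥ 7] ≤ 1/12 ≈ 0.08333.


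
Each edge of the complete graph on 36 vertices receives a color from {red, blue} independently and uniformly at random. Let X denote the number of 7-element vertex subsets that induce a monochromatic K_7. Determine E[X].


Let X = Σ_S X_S over the C(36, 7) = 8347680 subsets S of size 7, where X_S = 1 if the K_7 on S is monochromatic.
For a fixed S, the K_7 on S has C(7, 2) = 21 edges. P[all 21 edges red] = (1/2)^21, and likewise for blue, so P[monochromatic] = 2·(1/2)^21 = 2^{1 − 21} = 1/1048576.
By linearity of expectation: E[X] = C(36, 7) · 2^{1 − 21} = 8347680 · 1/1048576 = 260865/32768.
Numerically: E[X] ≈ 7.960968.

E[X] = C(36,7)·2^(1−C(7,2)) = 260865/32768 ≈ 7.960968.


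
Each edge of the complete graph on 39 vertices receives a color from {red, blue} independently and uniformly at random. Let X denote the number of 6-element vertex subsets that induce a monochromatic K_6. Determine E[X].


Let X = Σ_S X_S over the C(39, 6) = 3262623 subsets S of size 6, where X_S = 1 if the K_6 on S is monochromatic.
For a fixed S, the K_6 on S has C(6, 2) = 15 edges. P[all 15 edges red] = (1/2)^15, and likewise for blue, so P[monochromatic] = 2·(1/2)^15 = 2^{1 − 15} = 1/16384.
Summing: E[X] = C(39, 6) · 2^{1 − 15} = 3262623 · 1/16384 = 3262623/16384.
Numerically: E[X] ≈ 199.135.

E[X] = C(39,6)·2^(1−C(6,2)) = 3262623/16384 ≈ 199.135.


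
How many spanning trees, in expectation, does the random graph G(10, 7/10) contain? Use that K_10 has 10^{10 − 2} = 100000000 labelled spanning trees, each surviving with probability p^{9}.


K_10 has 10^{10 − 2} = 100000000 labelled spanning trees.
For each such spanning tree H, let X_H = 1 if all 9 edges of H are present in G. Then P[X_H = 1] = p^{9} = (7/10)^{9} = 40353607/1000000000.
Summing the indicators: E[X] = Σ_H E[X_H] = 100000000 · p^{9} = 100000000 · 40353607/1000000000 = 40353607/10.
Numerically: E[X] ≈ 4.035e+06.

E[X] = 100000000 · (7/10)^{9} = 40353607/10 ≈ 4.035e+06.


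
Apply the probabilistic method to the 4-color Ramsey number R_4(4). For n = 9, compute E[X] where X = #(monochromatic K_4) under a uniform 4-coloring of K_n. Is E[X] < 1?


E[X] = C(9, 4) · 4^{1 − 6} = 126 · 4^{−5} = 126/1024.
As a reduced fraction: E[X] = 63/512 ≈ 0.123047.
Is E[X] < 1? YES.
Since E[X] < 1, there exists a 4-coloring of K_{9} with no monochromatic K_4; hence R_4(4) > 9.

E[X] = 63/512 ≈ 0.123047; E[X] < 1, so R_4(4) > 9.


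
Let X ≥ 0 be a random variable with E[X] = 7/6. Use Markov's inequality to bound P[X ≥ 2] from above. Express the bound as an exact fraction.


μ = E[X] = 7/6, a = 2.
Markov: P[X ≥ 2] ≤ μ/a = (7/6)/2 = 7/12.
Numerically: ≈ 0.5833.
(Since a = 2 > μ = 1.1667, the bound 7/12 is < 1 and informative.)

P[X ≥ 2] ≤ 7/12 ≈ 0.5833.


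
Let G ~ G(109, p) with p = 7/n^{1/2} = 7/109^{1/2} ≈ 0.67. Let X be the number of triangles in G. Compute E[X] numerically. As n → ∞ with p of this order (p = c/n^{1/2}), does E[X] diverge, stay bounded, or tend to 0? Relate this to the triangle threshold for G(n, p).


Number of potential triangles: C(109, 3) = 209934.
Each occurs with probability p³ ≈ (0.67)³ ≈ 3.01408e-01.
By linearity: E[X] = C(109, 3)·p³ ≈ 209934 · 3.01408e-01 ≈ 63275.728.
Since α = 1/2 < 1, p = c/n^{1/2} ≫ 1/n is above the triangle threshold p ~ 1/n. Asymptotically E[X] ~ (c³/6)·n^{3(1−α)} = (7³/6)·n^{1.5} → ∞; triangles are abundant w.h.p.

E[X] ≈ 63275.728; in regime p = Θ(1/n^{1/2}) E[X] diverges (above the triangle threshold p ~ 1/n).


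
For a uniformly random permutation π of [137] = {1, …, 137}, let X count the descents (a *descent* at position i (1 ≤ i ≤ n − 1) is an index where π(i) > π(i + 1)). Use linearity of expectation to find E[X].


Write X = Σ X_I over i = 1, …, 136, with X_I the indicator of one descent.
There are 136 indicators.
For each fixed i, the pair (π(i), π(i+1)) is a uniformly random ordered pair of distinct values from {1, …, 137}; by symmetry P[π(i) > π(i+1)] = 1/2.
By linearity: E[X] = 136 · (1/2) = (137 − 1) · (1/2) = 68 ≈ 68.00000.

E[X] = 68 = 68.00000.


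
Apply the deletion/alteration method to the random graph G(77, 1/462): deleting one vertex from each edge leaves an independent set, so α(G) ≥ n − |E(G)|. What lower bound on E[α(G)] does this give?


E[|E(G)|] = C(77, 2)·p = 2926 · (1/462) = 19/3.
E[α(G)] ≥ n − E[|E(G)|] = 77 − 19/3 = 212/3.
Numerically: ≈ 70.667.
(This is only a lower bound; the true E[α(G)] may be larger.)

E[α(G)] ≥ 212/3 ≈ 70.667.


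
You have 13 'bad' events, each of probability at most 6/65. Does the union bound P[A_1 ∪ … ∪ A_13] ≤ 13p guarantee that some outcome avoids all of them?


Union bound: P[∪_{i=1}^{13} A_i] ≤ Σ_i P[A_i] ≤ 13·p = 13·(6/65) = 6/5.
Numerically: 6/5 ≈ 1.200000.
Is 6/5 < 1? NO.
Since the bound 6/5 is ≥ 1, the union bound is uninformative here; it does NOT by itself certify existence.

13·p = 6/5 ≈ 1.200000; existence NOT certified by the union bound.


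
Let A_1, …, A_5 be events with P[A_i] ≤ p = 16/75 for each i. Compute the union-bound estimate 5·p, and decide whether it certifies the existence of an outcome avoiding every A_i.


Union bound: P[∪_{i=1}^{5} A_i] ≤ Σ_i P[A_i] ≤ 5·p = 5·(16/75) = 16/15.
Numerically: 16/15 ≈ 1.06667.
Is 16/15 < 1? NO.
Since the bound 16/15 is ≥ 1, the union bound is uninformative here; it does NOT by itself certify existence.

5·p = 16/15 ≈ 1.06667; existence NOT certified by the union bound.


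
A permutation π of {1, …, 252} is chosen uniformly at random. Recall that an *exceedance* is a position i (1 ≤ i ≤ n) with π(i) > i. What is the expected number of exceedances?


Write X = Σ_{i=1}^{252} X_i, where X_i = 1_{π(i) > i}.
For each fixed i, π(i) is uniform over {1, …, 252} (marginal of a uniform permutation), so P[π(i) > i] = (n − i)/n. Summing: Σ_{i=1}^{252} (n − i)/n = (0 + 1 + … + 251)/252 = 252(252 − 1)/(2·252) = (252 − 1)/2.
Hence E[X] = Σ_{i=1}^{252} (252 − i)/252 = 251/2 ≈ 125.5000.

E[X] = 251/2 = 125.5000.


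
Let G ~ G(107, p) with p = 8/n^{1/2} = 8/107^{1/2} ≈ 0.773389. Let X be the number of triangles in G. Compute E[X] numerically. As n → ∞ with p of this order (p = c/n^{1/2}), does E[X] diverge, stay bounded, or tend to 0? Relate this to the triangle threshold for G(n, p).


Number of potential triangles: C(107, 3) = 198485.
Each occurs with probability p³ ≈ (0.773389)³ ≈ 4.62587927e-01.
By linearity: E[X] = C(107, 3)·p³ ≈ 198485 · 4.62587927e-01 ≈ 91816.764784.
Since α = 1/2 < 1, p = c/n^{1/2} ≫ 1/n is above the triangle threshold p ~ 1/n. Asymptotically E[X] ~ (c³/6)·n^{3(1−α)} = (8³/6)·n^{1.5} → ∞; triangles are abundant w.h.p.

E[X] ≈ 91816.764784; in regime p = Θ(1/n^{1/2}) E[X] diverges (above the triangle threshold p ~ 1/n).


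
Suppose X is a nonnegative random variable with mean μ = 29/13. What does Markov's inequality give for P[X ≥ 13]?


μ = E[X] = 29/13, a = 13.
Markov: P[X ≥ 13] ≤ μ/a = (29/13)/13 = 29/169.
Numerically: ≈ 0.17160.
(Since a = 13 > μ = 2.23077, the bound 29/169 is < 1 and informative.)

P[X ≥ 13] ≤ 29/169 ≈ 0.17160.


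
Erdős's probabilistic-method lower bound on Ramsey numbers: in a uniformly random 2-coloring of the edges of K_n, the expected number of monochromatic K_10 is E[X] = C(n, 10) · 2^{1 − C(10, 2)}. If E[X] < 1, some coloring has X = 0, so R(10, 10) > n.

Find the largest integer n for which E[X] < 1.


We need C(n, 10) · 2^{1 − 45} < 1, i.e. C(n, 10) < 2^{45 − 1} = 17592186044416.
Check values of n near the boundary:
  n = 97: C(97, 10) = 12576469727536; 12576469727536 < 17592186044416? YES
  n = 98: C(98, 10) = 14005614014756; 14005614014756 < 17592186044416? YES
  n = 99: C(99, 10) = 15579278510796; 15579278510796 < 17592186044416? YES
  n = 100: C(100, 10) = 17310309456440; 17310309456440 < 17592186044416? YES
  n = 101: C(101, 10) = 19212541264840; 19212541264840 < 17592186044416? NO
The largest n with C(n, 10) < 17592186044416 is n = 100 (where E[X] = 2163788682055/2199023255552 ≈ 0.98398). Hence R(10, 10) > 100, i.e. R(10, 10) ≥ 101.

Largest n = 100; hence R(10, 10) > 100.


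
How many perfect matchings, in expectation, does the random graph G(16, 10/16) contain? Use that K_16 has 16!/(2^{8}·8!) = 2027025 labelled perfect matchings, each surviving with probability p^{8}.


K_16 has 16!/(2^{8}·8!) = 2027025 labelled perfect matchings.
For each such perfect matching H, let X_H = 1 if all 8 edges of H are present in G. Then P[X_H = 1] = p^{8} = (5/8)^{8} = 390625/16777216.
By linearity of expectation: E[X] = Σ_H E[X_H] = 2027025 · p^{8} = 2027025 · 390625/16777216 = 791806640625/16777216.
Numerically: E[X] ≈ 47195.4.

E[X] = 2027025 · (5/8)^{8} = 791806640625/16777216 ≈ 47195.4.


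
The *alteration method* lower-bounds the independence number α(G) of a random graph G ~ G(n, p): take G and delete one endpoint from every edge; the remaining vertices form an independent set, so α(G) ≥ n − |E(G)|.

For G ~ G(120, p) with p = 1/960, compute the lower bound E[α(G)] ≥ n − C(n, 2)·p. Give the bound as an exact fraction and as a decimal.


E[|E(G)|] = C(120, 2)·p = 7140 · (1/960) = 119/16.
E[α(G)] ≥ n − E[|E(G)|] = 120 − 119/16 = 1801/16.
Numerically: ≈ 112.562500.
(This is only a lower bound; the true E[α(G)] may be larger.)

E[α(G)] ≥ 1801/16 ≈ 112.562500.


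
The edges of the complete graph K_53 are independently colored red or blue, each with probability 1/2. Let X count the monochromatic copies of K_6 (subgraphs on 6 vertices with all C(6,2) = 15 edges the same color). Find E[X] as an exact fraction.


Let X = Σ_S X_S over the C(53, 6) = 22957480 subsets S of size 6, where X_S = 1 if the K_6 on S is monochromatic.
For a fixed S, the K_6 on S has C(6, 2) = 15 edges. P[all 15 edges red] = (1/2)^15, and likewise for blue, so P[monochromatic] = 2·(1/2)^15 = 2^{1 − 15} = 1/16384.
By linearity: E[X] = C(53, 6) · 2^{1 − 15} = 22957480 · 1/16384 = 2869685/2048.
Numerically: E[X] ≈ 1401.213.

E[X] = C(53,6)·2^(1−C(6,2)) = 2869685/2048 ≈ 1401.213.


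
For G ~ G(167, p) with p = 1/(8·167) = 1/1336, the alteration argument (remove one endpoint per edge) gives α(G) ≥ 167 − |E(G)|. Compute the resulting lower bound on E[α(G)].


E[|E(G)|] = C(167, 2)·p = 13861 · (1/1336) = 83/8.
E[α(G)] ≥ n − E[|E(G)|] = 167 − 83/8 = 1253/8.
Numerically: ≈ 156.62500.
(This is only a lower bound; the true E[α(G)] may be larger.)

E[α(G)] ≥ 1253/8 ≈ 156.62500.


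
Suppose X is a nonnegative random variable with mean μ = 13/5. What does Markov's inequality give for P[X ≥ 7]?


μ = E[X] = 13/5, a = 7.
Markov: P[X ≥ 7] ≤ μ/a = (13/5)/7 = 13/35.
Numerically: ≈ 0.37143.
(Since a = 7 > μ = 2.60000, the bound 13/35 is < 1 and informative.)

P[X ≥ 7] ≤ 13/35 ≈ 0.37143.


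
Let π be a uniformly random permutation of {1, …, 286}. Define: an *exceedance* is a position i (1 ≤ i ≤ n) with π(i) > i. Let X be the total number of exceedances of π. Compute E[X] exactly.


Write X = Σ_{i=1}^{286} X_i, where X_i = 1_{π(i) > i}.
For each fixed i, π(i) is uniform over {1, …, 286} (marginal of a uniform permutation), so P[π(i) > i] = (n − i)/n. Summing: Σ_{i=1}^{286} (n − i)/n = (0 + 1 + … + 285)/286 = 286(286 − 1)/(2·286) = (286 − 1)/2.
Hence E[X] = Σ_{i=1}^{286} (286 − i)/286 = 285/2 ≈ 142.500.

E[X] = 285/2 = 142.500.


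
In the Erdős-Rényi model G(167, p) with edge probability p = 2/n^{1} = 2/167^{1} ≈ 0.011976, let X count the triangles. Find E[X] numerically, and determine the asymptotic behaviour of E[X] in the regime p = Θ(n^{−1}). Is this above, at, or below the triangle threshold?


Number of potential triangles: C(167, 3) = 762355.
Each occurs with probability p³ ≈ (0.011976)³ ≈ 1.7176733e-06.
By linearity: E[X] = C(167, 3)·p³ ≈ 762355 · 1.7176733e-06 ≈ 1.30948.
Here α = 1, so p = 2/n is exactly at the triangle threshold p ~ 1/n. Asymptotically E[X] → c³/6 = 2³/6 = 4/3 ≈ 1.33333, a bounded constant. In this regime the triangle count is asymptotically Poisson(c³/6).

E[X] ≈ 1.30948; in regime p = Θ(1/n^{1}) E[X] stays bounded (at the triangle threshold p ~ 1/n).


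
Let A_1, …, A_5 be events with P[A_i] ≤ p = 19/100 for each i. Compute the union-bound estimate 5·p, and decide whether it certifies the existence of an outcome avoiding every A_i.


Union bound: P[∪_{i=1}^{5} A_i] ≤ Σ_i P[A_i] ≤ 5·p = 5·(19/100) = 19/20.
Numerically: 19/20 ≈ 0.9500.
Is 19/20 < 1? YES.
Since P[∪ A_i] ≤ 19/20 < 1, the complement has P[∩ A_i^c] ≥ 1 − 19/20 = 1/20 > 0, so some outcome avoids every A_i.

5·p = 19/20 ≈ 0.9500; existence CERTIFIED by the union bound.


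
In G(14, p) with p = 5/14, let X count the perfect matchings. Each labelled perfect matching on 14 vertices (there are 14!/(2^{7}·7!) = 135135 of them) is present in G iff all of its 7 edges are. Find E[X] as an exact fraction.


K_14 has 14!/(2^{7}·7!) = 135135 labelled perfect matchings.
For each such perfect matching H, let X_H = 1 if all 7 edges of H are present in G. Then P[X_H = 1] = p^{7} = (5/14)^{7} = 78125/105413504.
By linearity of expectation: E[X] = Σ_H E[X_H] = 135135 · p^{7} = 135135 · 78125/105413504 = 1508203125/15059072.
Numerically: E[X] ≈ 100.2.

E[X] = 135135 · (5/14)^{7} = 1508203125/15059072 ≈ 100.2.


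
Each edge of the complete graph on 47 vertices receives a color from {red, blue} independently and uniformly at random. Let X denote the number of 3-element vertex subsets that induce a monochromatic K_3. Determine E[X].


Let X = Σ_S X_S over the C(47, 3) = 16215 subsets S of size 3, where X_S = 1 if the K_3 on S is monochromatic.
For a fixed S, the K_3 on S has C(3, 2) = 3 edges. P[all 3 edges red] = (1/2)^3, and likewise for blue, so P[monochromatic] = 2·(1/2)^3 = 2^{1 − 3} = 1/4.
By linearity of expectation: E[X] = C(47, 3) · 2^{1 − 3} = 16215 · 1/4 = 16215/4.
Numerically: E[X] ≈ 4053.750.

E[X] = C(47,3)·2^(1−C(3,2)) = 16215/4 ≈ 4053.750.


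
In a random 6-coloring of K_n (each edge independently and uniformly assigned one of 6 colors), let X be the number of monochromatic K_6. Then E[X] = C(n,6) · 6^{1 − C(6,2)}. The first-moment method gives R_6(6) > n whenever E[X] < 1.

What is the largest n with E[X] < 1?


We need C(n, 6) · 6^{1 − 15} < 1, i.e. C(n, 6) < 6^{15 − 1} = 78364164096.
Check values of n near the boundary:
  n = 194: C(194, 6) = 68482017072; 68482017072 < 78364164096? YES
  n = 195: C(195, 6) = 70656049360; 70656049360 < 78364164096? YES
  n = 196: C(196, 6) = 72887293024; 72887293024 < 78364164096? YES
  n = 197: C(197, 6) = 75176946208; 75176946208 < 78364164096? YES
  n = 198: C(198, 6) = 77526225777; 77526225777 < 78364164096? YES
  n = 199: C(199, 6) = 79936367511; 79936367511 < 78364164096? NO
  n = 200: C(200, 6) = 82408626300; 82408626300 < 78364164096? NO
  n = 201: C(201, 6) = 84944276340; 84944276340 < 78364164096? NO
The largest n with C(n, 6) < 78364164096 is n = 198 (where E[X] = 25842075259/26121388032 ≈ 0.98931). Hence R_6(6) > 198, i.e. R_6(6) ≥ 199.

Largest n = 198; hence R_6(6) > 198.


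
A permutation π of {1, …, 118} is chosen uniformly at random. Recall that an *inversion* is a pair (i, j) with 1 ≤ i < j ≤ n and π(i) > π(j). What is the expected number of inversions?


Write X = Σ X_I over the C(118, 2) = 6903 pairs i < j, with X_I the indicator of one inversion.
There are 6903 indicators.
For each fixed pair i < j, the values π(i) and π(j) are two distinct elements of {1, …, 118} in uniformly random order; by symmetry P[π(i) > π(j)] = 1/2.
By linearity: E[X] = 6903 · (1/2) = C(118, 2) · (1/2) = 6903/2 = 6903/2 ≈ 3451.500.

E[X] = 6903/2 = 3451.500.
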